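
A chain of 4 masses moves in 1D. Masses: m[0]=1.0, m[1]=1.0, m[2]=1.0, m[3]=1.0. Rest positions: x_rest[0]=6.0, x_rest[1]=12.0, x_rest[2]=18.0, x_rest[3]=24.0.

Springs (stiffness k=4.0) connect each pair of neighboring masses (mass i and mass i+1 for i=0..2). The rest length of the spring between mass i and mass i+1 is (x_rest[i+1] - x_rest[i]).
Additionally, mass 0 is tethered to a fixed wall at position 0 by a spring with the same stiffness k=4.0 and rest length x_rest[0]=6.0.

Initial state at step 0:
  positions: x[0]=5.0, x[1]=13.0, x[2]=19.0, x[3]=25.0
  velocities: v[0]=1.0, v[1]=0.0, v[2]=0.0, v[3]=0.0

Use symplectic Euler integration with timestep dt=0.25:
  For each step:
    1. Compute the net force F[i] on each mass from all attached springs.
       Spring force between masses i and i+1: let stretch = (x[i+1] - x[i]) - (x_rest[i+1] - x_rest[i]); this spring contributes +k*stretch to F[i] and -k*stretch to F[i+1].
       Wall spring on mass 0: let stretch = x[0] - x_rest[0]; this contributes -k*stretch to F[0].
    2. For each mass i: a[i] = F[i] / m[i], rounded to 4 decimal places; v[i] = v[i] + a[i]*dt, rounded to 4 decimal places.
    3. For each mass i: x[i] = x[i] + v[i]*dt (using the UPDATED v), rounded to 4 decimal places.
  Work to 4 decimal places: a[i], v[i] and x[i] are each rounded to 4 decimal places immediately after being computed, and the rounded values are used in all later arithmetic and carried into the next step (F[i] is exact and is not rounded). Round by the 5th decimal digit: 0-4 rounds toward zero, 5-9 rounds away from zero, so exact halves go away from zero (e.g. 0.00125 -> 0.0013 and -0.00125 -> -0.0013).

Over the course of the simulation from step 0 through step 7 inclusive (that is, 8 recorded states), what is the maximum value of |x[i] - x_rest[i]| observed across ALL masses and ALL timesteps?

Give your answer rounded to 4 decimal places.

Answer: 1.6875

Derivation:
Step 0: x=[5.0000 13.0000 19.0000 25.0000] v=[1.0000 0.0000 0.0000 0.0000]
Step 1: x=[6.0000 12.5000 19.0000 25.0000] v=[4.0000 -2.0000 0.0000 0.0000]
Step 2: x=[7.1250 12.0000 18.8750 25.0000] v=[4.5000 -2.0000 -0.5000 0.0000]
Step 3: x=[7.6875 12.0000 18.5625 24.9688] v=[2.2500 0.0000 -1.2500 -0.1250]
Step 4: x=[7.4063 12.5625 18.2110 24.8360] v=[-1.1250 2.2500 -1.4062 -0.5313]
Step 5: x=[6.5625 13.2481 18.1036 24.5469] v=[-3.3751 2.7423 -0.4297 -1.1563]
Step 6: x=[5.7495 13.4762 18.3931 24.1470] v=[-3.2520 0.9122 1.1581 -1.5996]
Step 7: x=[5.4308 13.0018 18.8919 23.8086] v=[-1.2748 -1.8976 1.9951 -1.3535]
Max displacement = 1.6875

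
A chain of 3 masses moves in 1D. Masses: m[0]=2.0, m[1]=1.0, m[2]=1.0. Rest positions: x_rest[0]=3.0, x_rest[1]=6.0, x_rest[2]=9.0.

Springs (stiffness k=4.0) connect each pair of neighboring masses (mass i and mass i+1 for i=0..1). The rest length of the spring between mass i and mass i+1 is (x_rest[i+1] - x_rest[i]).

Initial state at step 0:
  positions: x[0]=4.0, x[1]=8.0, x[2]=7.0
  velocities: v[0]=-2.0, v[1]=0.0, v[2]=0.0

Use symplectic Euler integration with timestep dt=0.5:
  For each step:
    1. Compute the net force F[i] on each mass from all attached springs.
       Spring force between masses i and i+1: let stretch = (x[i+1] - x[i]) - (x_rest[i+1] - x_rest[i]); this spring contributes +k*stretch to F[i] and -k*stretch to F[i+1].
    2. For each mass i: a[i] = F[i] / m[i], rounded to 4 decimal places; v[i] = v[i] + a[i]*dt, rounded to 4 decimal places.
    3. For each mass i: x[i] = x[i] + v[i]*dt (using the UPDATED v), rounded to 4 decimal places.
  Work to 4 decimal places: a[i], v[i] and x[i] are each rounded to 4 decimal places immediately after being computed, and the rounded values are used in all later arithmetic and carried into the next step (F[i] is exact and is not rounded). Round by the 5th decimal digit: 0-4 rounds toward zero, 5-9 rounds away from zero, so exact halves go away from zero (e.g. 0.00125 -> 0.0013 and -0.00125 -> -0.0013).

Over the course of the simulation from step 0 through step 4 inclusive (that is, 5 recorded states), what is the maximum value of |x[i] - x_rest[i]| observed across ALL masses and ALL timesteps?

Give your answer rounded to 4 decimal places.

Answer: 3.8750

Derivation:
Step 0: x=[4.0000 8.0000 7.0000] v=[-2.0000 0.0000 0.0000]
Step 1: x=[3.5000 3.0000 11.0000] v=[-1.0000 -10.0000 8.0000]
Step 2: x=[1.2500 6.5000 10.0000] v=[-4.5000 7.0000 -2.0000]
Step 3: x=[0.1250 8.2500 8.5000] v=[-2.2500 3.5000 -3.0000]
Step 4: x=[1.5625 2.1250 9.7500] v=[2.8750 -12.2500 2.5000]
Max displacement = 3.8750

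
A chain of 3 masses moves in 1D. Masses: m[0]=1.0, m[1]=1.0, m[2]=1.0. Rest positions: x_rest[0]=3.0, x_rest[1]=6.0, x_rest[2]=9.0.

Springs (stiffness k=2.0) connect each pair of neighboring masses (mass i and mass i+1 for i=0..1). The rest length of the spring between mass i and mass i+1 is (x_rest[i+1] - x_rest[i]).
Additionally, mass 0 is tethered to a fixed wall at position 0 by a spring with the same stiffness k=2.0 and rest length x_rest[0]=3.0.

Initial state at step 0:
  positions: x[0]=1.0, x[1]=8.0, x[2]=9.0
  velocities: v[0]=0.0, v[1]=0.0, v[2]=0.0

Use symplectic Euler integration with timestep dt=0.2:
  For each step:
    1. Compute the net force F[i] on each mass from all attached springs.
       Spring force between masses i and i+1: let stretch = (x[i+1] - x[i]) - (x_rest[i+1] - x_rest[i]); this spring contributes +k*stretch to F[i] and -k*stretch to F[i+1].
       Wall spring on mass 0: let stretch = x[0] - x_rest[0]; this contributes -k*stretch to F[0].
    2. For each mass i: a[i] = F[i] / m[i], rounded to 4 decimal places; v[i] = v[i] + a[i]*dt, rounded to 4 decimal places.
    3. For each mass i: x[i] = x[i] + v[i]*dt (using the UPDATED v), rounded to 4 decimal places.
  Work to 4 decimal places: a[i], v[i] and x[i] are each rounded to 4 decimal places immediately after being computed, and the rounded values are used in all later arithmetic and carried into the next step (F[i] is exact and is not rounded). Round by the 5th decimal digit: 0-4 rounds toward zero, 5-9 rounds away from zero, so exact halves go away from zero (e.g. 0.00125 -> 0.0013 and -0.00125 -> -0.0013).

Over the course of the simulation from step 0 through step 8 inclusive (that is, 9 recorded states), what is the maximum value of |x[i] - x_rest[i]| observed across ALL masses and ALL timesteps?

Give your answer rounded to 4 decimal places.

Step 0: x=[1.0000 8.0000 9.0000] v=[0.0000 0.0000 0.0000]
Step 1: x=[1.4800 7.5200 9.1600] v=[2.4000 -2.4000 0.8000]
Step 2: x=[2.3248 6.6880 9.4288] v=[4.2240 -4.1600 1.3440]
Step 3: x=[3.3327 5.7262 9.7183] v=[5.0394 -4.8090 1.4477]
Step 4: x=[4.2654 4.8923 9.9285] v=[4.6637 -4.1696 1.0509]
Step 5: x=[4.9071 4.4111 9.9758] v=[3.2083 -2.4059 0.2364]
Step 6: x=[5.1165 4.4148 9.8179] v=[1.0471 0.0184 -0.7895]
Step 7: x=[4.8605 4.9069 9.4678] v=[-1.2802 2.4603 -1.7507]
Step 8: x=[4.2193 5.7601 8.9928] v=[-3.2058 4.2661 -2.3751]
Max displacement = 2.1165

Answer: 2.1165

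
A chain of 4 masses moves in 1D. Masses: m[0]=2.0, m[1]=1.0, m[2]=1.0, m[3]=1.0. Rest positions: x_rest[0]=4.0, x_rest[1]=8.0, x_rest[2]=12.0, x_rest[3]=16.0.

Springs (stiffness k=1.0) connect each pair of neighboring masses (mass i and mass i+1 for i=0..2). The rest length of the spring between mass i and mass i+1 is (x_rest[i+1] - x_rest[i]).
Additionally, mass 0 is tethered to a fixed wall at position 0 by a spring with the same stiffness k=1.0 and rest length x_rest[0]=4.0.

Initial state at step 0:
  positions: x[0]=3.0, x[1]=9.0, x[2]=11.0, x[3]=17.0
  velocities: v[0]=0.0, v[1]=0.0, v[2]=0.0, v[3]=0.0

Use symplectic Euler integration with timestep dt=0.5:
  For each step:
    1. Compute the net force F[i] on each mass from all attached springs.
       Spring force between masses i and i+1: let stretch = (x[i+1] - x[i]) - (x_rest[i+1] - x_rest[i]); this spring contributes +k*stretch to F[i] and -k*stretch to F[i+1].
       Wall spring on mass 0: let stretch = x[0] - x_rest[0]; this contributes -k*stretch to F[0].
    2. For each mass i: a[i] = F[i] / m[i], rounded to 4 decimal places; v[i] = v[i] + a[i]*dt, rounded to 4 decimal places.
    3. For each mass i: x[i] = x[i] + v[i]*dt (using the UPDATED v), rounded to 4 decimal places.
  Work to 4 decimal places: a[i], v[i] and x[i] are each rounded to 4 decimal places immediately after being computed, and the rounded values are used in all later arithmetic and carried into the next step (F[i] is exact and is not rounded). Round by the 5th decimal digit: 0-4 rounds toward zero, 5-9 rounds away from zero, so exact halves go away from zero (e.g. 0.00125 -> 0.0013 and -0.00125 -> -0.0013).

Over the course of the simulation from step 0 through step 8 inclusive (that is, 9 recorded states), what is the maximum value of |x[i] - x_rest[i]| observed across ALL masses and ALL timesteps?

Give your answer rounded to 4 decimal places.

Step 0: x=[3.0000 9.0000 11.0000 17.0000] v=[0.0000 0.0000 0.0000 0.0000]
Step 1: x=[3.3750 8.0000 12.0000 16.5000] v=[0.7500 -2.0000 2.0000 -1.0000]
Step 2: x=[3.9063 6.8438 13.1250 15.8750] v=[1.0625 -2.3125 2.2500 -1.2500]
Step 3: x=[4.3165 6.5235 13.3672 15.5625] v=[0.8203 -0.6407 0.4844 -0.6250]
Step 4: x=[4.4630 7.3624 12.4473 15.7012] v=[0.2929 1.6777 -1.8398 0.2774]
Step 5: x=[4.4140 8.7477 11.0697 16.0265] v=[-0.0980 2.7705 -2.7553 0.6505]
Step 6: x=[4.3550 9.6301 10.3508 16.1126] v=[-0.1181 1.7647 -1.4379 0.1721]
Step 7: x=[4.4110 9.3739 10.8922 15.7582] v=[0.1120 -0.5125 1.0827 -0.7088]
Step 8: x=[4.5360 8.2565 12.2705 15.1873] v=[0.2500 -2.2348 2.7566 -1.1418]
Max displacement = 1.6492

Answer: 1.6492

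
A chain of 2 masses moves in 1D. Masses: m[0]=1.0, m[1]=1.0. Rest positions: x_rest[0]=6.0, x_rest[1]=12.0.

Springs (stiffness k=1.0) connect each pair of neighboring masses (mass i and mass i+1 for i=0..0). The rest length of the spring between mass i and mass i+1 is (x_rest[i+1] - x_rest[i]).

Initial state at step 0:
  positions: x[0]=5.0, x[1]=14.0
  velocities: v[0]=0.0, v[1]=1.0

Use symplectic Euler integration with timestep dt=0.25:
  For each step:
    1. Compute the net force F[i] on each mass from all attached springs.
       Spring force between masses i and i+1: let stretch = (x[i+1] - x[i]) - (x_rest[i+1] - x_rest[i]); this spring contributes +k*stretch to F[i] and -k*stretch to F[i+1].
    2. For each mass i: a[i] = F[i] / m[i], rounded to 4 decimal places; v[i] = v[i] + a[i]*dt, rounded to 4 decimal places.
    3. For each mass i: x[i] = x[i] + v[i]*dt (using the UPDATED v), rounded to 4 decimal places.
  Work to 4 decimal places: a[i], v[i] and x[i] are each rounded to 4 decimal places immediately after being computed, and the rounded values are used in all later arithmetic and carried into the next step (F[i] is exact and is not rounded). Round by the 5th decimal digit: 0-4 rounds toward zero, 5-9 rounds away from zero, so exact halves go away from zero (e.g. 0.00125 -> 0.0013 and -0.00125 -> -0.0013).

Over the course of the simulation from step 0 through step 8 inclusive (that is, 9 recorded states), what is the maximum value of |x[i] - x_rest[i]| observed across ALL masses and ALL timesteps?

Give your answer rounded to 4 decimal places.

Answer: 2.9076

Derivation:
Step 0: x=[5.0000 14.0000] v=[0.0000 1.0000]
Step 1: x=[5.1875 14.0625] v=[0.7500 0.2500]
Step 2: x=[5.5547 13.9453] v=[1.4688 -0.4688]
Step 3: x=[6.0713 13.6787] v=[2.0665 -1.0665]
Step 4: x=[6.6884 13.3116] v=[2.4684 -1.4684]
Step 5: x=[7.3445 12.9056] v=[2.6242 -1.6242]
Step 6: x=[7.9731 12.5270] v=[2.5145 -1.5145]
Step 7: x=[8.5114 12.2388] v=[2.1530 -1.1530]
Step 8: x=[8.9076 12.0926] v=[1.5849 -0.5849]
Max displacement = 2.9076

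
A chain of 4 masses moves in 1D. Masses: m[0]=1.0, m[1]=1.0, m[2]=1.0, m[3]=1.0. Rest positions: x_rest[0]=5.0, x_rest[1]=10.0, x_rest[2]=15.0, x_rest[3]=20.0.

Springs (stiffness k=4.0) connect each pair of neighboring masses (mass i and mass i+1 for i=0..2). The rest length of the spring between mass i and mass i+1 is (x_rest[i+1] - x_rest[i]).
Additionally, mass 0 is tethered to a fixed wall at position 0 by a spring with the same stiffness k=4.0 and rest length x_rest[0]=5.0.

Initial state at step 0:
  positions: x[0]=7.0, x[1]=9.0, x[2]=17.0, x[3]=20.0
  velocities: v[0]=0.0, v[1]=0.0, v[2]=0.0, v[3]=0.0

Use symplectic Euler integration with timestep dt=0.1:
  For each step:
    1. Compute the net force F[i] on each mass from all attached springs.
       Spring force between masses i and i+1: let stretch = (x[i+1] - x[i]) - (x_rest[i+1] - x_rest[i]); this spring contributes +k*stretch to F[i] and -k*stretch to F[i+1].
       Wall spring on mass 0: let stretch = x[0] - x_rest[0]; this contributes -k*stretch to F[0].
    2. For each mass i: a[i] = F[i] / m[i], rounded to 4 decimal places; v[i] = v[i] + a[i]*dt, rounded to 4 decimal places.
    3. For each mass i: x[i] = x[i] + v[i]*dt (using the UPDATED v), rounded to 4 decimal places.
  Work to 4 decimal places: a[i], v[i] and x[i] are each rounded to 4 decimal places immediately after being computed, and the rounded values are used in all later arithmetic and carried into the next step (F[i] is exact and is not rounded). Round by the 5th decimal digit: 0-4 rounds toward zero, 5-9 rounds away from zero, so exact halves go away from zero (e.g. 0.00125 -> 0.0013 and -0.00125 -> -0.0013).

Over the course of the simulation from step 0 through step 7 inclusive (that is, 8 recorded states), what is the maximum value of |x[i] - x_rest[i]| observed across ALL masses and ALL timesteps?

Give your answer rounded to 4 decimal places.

Answer: 2.2233

Derivation:
Step 0: x=[7.0000 9.0000 17.0000 20.0000] v=[0.0000 0.0000 0.0000 0.0000]
Step 1: x=[6.8000 9.2400 16.8000 20.0800] v=[-2.0000 2.4000 -2.0000 0.8000]
Step 2: x=[6.4256 9.6848 16.4288 20.2288] v=[-3.7440 4.4480 -3.7120 1.4880]
Step 3: x=[5.9245 10.2690 15.9398 20.4256] v=[-5.0106 5.8419 -4.8896 1.9680]
Step 4: x=[5.3602 10.9062 15.4034 20.6430] v=[-5.6426 6.3724 -5.3636 2.1737]
Step 5: x=[4.8034 11.5015 14.8967 20.8508] v=[-5.5683 5.9529 -5.0666 2.0779]
Step 6: x=[4.3224 11.9647 14.4924 21.0204] v=[-4.8104 4.6317 -4.0430 1.6963]
Step 7: x=[3.9742 12.2233 14.2481 21.1289] v=[-3.4824 2.5859 -2.4429 1.0851]
Max displacement = 2.2233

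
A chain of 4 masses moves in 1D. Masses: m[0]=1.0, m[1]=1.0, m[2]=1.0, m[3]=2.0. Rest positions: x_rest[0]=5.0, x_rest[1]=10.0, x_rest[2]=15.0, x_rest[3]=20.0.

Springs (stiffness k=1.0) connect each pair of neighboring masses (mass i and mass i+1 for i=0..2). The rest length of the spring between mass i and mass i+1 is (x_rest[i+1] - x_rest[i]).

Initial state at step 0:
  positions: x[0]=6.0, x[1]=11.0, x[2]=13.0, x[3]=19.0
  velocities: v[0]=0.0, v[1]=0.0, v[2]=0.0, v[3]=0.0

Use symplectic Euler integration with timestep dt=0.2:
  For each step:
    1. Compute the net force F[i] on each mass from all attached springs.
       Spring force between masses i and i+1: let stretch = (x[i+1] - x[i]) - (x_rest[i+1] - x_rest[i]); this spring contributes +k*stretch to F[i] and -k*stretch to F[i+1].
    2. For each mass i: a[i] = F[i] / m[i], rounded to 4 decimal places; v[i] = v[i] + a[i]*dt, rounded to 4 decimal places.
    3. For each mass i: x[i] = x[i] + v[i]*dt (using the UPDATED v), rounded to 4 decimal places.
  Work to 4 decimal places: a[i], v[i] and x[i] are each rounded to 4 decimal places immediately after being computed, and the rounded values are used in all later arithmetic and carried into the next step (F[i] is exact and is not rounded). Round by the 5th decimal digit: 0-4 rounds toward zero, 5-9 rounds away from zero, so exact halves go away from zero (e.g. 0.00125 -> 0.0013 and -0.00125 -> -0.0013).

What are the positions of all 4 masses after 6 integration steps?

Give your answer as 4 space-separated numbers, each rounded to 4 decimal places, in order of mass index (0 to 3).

Step 0: x=[6.0000 11.0000 13.0000 19.0000] v=[0.0000 0.0000 0.0000 0.0000]
Step 1: x=[6.0000 10.8800 13.1600 18.9800] v=[0.0000 -0.6000 0.8000 -0.1000]
Step 2: x=[5.9952 10.6560 13.4616 18.9436] v=[-0.0240 -1.1200 1.5080 -0.1820]
Step 3: x=[5.9768 10.3578 13.8703 18.8976] v=[-0.0918 -1.4910 2.0433 -0.2302]
Step 4: x=[5.9337 10.0249 14.3396 18.8510] v=[-0.2156 -1.6647 2.3463 -0.2329]
Step 5: x=[5.8542 9.7009 14.8167 18.8142] v=[-0.3974 -1.6200 2.3856 -0.1840]
Step 6: x=[5.7286 9.4277 15.2491 18.7975] v=[-0.6281 -1.3662 2.1619 -0.0837]

Answer: 5.7286 9.4277 15.2491 18.7975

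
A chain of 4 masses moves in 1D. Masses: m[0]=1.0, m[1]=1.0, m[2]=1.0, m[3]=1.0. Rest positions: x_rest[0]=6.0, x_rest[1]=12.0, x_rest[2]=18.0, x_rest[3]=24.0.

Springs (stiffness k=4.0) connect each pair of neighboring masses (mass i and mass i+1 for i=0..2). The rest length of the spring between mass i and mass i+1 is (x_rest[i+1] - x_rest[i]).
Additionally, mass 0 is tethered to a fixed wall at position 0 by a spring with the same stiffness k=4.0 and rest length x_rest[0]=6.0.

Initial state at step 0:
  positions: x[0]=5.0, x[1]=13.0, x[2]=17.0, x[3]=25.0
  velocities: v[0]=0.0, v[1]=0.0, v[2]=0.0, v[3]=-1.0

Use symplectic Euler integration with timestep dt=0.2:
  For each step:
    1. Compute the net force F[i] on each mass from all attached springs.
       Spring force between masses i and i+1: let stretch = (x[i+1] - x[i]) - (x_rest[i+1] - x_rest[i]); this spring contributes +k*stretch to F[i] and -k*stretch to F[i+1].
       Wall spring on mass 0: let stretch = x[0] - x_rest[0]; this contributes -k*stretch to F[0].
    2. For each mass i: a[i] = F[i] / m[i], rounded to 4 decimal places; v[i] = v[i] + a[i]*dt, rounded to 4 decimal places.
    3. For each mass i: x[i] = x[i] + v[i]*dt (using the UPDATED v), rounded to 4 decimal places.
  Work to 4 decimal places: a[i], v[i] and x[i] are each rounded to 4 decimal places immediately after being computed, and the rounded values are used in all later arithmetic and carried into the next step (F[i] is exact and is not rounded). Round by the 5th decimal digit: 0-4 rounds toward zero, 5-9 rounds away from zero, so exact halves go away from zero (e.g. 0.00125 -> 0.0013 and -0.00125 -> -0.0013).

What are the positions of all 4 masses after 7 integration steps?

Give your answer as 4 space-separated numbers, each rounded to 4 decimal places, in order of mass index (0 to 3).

Answer: 5.5446 13.2932 16.4914 23.6628

Derivation:
Step 0: x=[5.0000 13.0000 17.0000 25.0000] v=[0.0000 0.0000 0.0000 -1.0000]
Step 1: x=[5.4800 12.3600 17.6400 24.4800] v=[2.4000 -3.2000 3.2000 -2.6000]
Step 2: x=[6.1840 11.4640 18.5296 23.8256] v=[3.5200 -4.4800 4.4480 -3.2720]
Step 3: x=[6.7434 10.8537 19.1361 23.2838] v=[2.7968 -3.0515 3.0323 -2.7088]
Step 4: x=[6.8815 10.9109 19.0810 23.0384] v=[0.6903 0.2862 -0.2755 -1.2270]
Step 5: x=[6.5632 11.6307 18.3519 23.1198] v=[-1.5914 3.5988 -3.6457 0.4071]
Step 6: x=[6.0056 12.6151 17.3102 23.3984] v=[-2.7880 4.9218 -5.2083 1.3928]
Step 7: x=[5.5446 13.2932 16.4914 23.6628] v=[-2.3049 3.3903 -4.0938 1.3222]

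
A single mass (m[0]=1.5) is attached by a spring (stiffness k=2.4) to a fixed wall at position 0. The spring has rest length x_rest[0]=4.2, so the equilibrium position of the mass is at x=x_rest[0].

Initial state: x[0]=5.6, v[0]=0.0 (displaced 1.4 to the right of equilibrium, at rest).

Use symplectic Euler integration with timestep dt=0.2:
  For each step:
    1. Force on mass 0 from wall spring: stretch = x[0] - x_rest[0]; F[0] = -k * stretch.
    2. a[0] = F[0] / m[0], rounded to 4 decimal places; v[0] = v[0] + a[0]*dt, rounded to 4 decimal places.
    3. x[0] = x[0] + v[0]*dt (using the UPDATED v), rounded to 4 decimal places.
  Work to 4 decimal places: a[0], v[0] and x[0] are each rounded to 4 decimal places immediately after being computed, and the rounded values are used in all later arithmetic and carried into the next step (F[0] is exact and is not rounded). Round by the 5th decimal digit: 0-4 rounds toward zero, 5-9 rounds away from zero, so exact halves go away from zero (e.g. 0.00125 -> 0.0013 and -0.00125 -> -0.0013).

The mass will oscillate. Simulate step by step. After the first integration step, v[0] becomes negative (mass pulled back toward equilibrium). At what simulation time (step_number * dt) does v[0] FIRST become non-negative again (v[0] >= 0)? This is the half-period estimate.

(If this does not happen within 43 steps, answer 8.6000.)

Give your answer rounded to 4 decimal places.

Answer: 2.6000

Derivation:
Step 0: x=[5.6000] v=[0.0000]
Step 1: x=[5.5104] v=[-0.4480]
Step 2: x=[5.3369] v=[-0.8673]
Step 3: x=[5.0907] v=[-1.2311]
Step 4: x=[4.7875] v=[-1.5161]
Step 5: x=[4.4467] v=[-1.7041]
Step 6: x=[4.0901] v=[-1.7830]
Step 7: x=[3.7405] v=[-1.7478]
Step 8: x=[3.4203] v=[-1.6008]
Step 9: x=[3.1500] v=[-1.3513]
Step 10: x=[2.9469] v=[-1.0153]
Step 11: x=[2.8240] v=[-0.6143]
Step 12: x=[2.7892] v=[-0.1740]
Step 13: x=[2.8447] v=[0.2775]
First v>=0 after going negative at step 13, time=2.6000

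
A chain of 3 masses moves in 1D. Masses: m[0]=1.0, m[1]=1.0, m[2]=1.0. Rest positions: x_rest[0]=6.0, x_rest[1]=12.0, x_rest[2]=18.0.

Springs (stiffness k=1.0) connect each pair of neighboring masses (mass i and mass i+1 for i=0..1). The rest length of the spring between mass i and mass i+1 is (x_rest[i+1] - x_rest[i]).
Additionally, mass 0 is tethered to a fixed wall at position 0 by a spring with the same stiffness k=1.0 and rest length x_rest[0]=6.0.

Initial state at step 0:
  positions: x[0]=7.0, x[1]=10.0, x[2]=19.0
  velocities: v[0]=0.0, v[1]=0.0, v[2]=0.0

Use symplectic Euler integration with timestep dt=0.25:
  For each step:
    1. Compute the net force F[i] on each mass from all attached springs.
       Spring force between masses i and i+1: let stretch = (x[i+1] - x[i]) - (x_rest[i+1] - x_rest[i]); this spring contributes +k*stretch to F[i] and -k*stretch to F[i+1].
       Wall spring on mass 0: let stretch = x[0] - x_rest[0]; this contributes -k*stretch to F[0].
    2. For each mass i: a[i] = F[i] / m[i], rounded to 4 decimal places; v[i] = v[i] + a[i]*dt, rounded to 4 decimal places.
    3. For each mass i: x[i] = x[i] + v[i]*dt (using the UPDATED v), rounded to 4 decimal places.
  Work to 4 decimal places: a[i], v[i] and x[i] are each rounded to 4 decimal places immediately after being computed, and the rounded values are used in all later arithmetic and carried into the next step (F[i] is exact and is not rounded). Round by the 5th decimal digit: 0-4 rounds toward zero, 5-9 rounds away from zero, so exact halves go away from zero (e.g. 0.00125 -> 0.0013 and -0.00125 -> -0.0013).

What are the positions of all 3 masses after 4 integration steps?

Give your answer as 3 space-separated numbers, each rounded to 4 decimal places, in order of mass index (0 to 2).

Step 0: x=[7.0000 10.0000 19.0000] v=[0.0000 0.0000 0.0000]
Step 1: x=[6.7500 10.3750 18.8125] v=[-1.0000 1.5000 -0.7500]
Step 2: x=[6.3047 11.0508 18.4727] v=[-1.7813 2.7031 -1.3594]
Step 3: x=[5.7620 11.8938 18.0440] v=[-2.1710 3.3721 -1.7149]
Step 4: x=[5.2424 12.7380 17.6059] v=[-2.0786 3.3767 -1.7525]

Answer: 5.2424 12.7380 17.6059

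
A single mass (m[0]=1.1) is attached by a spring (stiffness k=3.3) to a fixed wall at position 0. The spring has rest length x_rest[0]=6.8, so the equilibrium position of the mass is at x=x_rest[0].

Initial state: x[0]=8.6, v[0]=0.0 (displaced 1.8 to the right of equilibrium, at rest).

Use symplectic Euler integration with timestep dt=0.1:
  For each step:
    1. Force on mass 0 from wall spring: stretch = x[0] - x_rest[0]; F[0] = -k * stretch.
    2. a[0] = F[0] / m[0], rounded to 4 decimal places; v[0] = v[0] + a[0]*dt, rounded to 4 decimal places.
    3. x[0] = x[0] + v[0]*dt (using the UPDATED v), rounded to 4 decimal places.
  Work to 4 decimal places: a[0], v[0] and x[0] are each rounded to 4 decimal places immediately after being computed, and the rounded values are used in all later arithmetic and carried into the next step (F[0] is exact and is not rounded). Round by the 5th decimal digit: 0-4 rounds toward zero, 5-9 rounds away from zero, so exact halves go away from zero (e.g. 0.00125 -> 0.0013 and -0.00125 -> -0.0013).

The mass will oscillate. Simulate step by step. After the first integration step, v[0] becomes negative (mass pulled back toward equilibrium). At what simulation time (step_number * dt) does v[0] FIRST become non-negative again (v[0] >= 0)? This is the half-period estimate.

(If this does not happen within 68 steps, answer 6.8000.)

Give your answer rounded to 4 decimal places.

Step 0: x=[8.6000] v=[0.0000]
Step 1: x=[8.5460] v=[-0.5400]
Step 2: x=[8.4396] v=[-1.0638]
Step 3: x=[8.2840] v=[-1.5557]
Step 4: x=[8.0839] v=[-2.0009]
Step 5: x=[7.8453] v=[-2.3861]
Step 6: x=[7.5753] v=[-2.6997]
Step 7: x=[7.2821] v=[-2.9323]
Step 8: x=[6.9744] v=[-3.0769]
Step 9: x=[6.6615] v=[-3.1292]
Step 10: x=[6.3527] v=[-3.0877]
Step 11: x=[6.0574] v=[-2.9535]
Step 12: x=[5.7843] v=[-2.7307]
Step 13: x=[5.5417] v=[-2.4260]
Step 14: x=[5.3369] v=[-2.0485]
Step 15: x=[5.1759] v=[-1.6096]
Step 16: x=[5.0637] v=[-1.1224]
Step 17: x=[5.0036] v=[-0.6015]
Step 18: x=[4.9973] v=[-0.0626]
Step 19: x=[5.0451] v=[0.4782]
First v>=0 after going negative at step 19, time=1.9000

Answer: 1.9000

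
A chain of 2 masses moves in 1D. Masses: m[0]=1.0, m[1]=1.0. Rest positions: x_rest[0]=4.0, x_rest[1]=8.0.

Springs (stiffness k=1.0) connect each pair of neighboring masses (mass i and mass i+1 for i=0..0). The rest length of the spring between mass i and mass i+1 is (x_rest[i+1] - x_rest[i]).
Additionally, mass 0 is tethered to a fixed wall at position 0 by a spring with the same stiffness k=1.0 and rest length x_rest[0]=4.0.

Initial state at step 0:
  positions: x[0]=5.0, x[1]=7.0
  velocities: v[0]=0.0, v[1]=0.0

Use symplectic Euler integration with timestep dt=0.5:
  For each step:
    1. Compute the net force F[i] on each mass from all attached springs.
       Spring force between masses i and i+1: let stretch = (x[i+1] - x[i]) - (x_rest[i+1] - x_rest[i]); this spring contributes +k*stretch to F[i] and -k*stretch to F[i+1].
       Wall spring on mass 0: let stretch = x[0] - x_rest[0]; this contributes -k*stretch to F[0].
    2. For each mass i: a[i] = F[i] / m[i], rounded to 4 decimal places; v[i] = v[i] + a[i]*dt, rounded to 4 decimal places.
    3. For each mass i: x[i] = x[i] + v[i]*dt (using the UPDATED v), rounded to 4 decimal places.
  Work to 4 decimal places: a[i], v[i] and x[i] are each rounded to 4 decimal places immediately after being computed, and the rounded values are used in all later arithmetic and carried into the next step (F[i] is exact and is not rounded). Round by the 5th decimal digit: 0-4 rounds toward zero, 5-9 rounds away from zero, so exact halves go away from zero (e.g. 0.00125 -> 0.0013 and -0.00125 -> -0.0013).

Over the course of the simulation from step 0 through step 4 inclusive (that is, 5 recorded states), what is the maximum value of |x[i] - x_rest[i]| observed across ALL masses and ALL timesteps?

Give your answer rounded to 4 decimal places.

Step 0: x=[5.0000 7.0000] v=[0.0000 0.0000]
Step 1: x=[4.2500 7.5000] v=[-1.5000 1.0000]
Step 2: x=[3.2500 8.1875] v=[-2.0000 1.3750]
Step 3: x=[2.6719 8.6407] v=[-1.1563 0.9063]
Step 4: x=[2.9180 8.6017] v=[0.4922 -0.0781]
Max displacement = 1.3281

Answer: 1.3281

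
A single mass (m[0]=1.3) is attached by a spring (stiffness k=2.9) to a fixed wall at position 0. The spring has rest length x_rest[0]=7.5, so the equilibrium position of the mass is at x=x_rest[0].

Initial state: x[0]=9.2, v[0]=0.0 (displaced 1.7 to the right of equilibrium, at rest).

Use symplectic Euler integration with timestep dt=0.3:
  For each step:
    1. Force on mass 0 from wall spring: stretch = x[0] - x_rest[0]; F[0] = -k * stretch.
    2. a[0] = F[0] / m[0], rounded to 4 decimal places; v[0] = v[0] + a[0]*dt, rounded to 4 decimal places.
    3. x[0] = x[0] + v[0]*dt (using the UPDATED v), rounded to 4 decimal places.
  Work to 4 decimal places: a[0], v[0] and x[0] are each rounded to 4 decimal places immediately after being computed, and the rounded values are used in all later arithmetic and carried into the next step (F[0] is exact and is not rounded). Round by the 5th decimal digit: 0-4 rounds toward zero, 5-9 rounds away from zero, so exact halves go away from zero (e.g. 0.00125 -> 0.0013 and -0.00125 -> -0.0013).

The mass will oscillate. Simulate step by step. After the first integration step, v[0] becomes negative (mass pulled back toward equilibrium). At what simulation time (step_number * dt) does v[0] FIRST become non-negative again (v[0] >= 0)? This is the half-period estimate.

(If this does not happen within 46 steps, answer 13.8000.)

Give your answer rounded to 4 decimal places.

Answer: 2.1000

Derivation:
Step 0: x=[9.2000] v=[0.0000]
Step 1: x=[8.8587] v=[-1.1377]
Step 2: x=[8.2446] v=[-2.0470]
Step 3: x=[7.4810] v=[-2.5453]
Step 4: x=[6.7212] v=[-2.5326]
Step 5: x=[6.1178] v=[-2.0114]
Step 6: x=[5.7919] v=[-1.0864]
Step 7: x=[5.8089] v=[0.0567]
First v>=0 after going negative at step 7, time=2.1000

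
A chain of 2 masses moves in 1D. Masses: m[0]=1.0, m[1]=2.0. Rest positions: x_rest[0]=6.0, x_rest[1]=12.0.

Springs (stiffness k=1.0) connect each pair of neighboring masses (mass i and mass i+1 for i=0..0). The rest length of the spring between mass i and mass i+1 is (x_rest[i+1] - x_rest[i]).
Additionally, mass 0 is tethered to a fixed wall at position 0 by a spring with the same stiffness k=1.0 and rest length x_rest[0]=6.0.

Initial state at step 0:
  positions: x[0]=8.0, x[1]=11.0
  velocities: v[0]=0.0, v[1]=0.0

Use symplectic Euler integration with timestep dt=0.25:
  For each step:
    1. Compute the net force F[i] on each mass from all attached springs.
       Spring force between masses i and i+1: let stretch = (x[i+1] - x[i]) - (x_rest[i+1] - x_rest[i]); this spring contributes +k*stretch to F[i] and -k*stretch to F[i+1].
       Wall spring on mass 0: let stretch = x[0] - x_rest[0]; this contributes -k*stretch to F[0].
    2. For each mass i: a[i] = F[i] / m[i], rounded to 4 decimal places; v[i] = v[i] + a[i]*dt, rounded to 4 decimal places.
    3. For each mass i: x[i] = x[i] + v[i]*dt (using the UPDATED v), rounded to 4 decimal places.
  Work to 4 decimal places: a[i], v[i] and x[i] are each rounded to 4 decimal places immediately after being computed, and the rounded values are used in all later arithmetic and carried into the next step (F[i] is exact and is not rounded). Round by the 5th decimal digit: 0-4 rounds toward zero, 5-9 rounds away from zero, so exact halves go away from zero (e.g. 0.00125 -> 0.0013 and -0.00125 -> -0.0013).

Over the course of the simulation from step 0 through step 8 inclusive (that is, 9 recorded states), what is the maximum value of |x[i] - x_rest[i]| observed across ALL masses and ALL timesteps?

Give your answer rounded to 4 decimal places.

Answer: 2.3606

Derivation:
Step 0: x=[8.0000 11.0000] v=[0.0000 0.0000]
Step 1: x=[7.6875 11.0938] v=[-1.2500 0.3750]
Step 2: x=[7.1074 11.2686] v=[-2.3203 0.6992]
Step 3: x=[6.3432 11.5009] v=[-3.0569 0.9291]
Step 4: x=[5.5049 11.7595] v=[-3.3533 1.0344]
Step 5: x=[4.7134 12.0102] v=[-3.1659 1.0026]
Step 6: x=[4.0834 12.2203] v=[-2.5201 0.8405]
Step 7: x=[3.7067 12.3637] v=[-1.5067 0.5734]
Step 8: x=[3.6394 12.4240] v=[-0.2691 0.2413]
Max displacement = 2.3606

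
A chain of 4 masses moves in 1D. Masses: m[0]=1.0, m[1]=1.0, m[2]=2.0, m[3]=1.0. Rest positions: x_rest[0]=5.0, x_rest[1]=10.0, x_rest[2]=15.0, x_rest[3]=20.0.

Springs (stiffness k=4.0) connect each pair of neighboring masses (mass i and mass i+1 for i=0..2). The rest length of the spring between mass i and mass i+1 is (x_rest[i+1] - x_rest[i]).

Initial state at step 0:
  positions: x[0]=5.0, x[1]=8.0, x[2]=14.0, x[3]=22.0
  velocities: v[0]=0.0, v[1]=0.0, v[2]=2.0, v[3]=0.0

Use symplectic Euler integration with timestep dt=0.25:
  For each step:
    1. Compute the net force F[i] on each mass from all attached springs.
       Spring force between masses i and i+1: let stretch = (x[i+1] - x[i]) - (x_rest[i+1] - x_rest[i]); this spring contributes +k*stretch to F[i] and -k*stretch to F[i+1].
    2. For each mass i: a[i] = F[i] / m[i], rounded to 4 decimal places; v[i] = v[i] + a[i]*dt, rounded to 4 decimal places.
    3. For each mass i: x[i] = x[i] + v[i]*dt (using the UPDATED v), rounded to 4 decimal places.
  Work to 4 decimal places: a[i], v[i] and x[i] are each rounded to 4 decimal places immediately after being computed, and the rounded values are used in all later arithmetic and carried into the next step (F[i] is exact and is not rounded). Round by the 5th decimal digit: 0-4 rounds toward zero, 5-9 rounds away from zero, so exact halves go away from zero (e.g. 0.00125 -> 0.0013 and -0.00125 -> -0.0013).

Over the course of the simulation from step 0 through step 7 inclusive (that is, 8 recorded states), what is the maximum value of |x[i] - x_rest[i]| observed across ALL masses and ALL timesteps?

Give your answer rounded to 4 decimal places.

Step 0: x=[5.0000 8.0000 14.0000 22.0000] v=[0.0000 0.0000 2.0000 0.0000]
Step 1: x=[4.5000 8.7500 14.7500 21.2500] v=[-2.0000 3.0000 3.0000 -3.0000]
Step 2: x=[3.8125 9.9375 15.5625 20.1250] v=[-2.7500 4.7500 3.2500 -4.5000]
Step 3: x=[3.4063 11.0000 16.2422 19.1094] v=[-1.6250 4.2500 2.7188 -4.0625]
Step 4: x=[3.6485 11.4746 16.6250 18.6270] v=[0.9687 1.8985 1.5313 -1.9297]
Step 5: x=[4.5972 11.2803 16.6143 18.8941] v=[3.7948 -0.7772 -0.0429 1.0683]
Step 6: x=[5.9667 10.7487 16.2218 19.8412] v=[5.4779 -2.1263 -1.5700 3.7885]
Step 7: x=[7.2817 10.3899 15.5976 21.1335] v=[5.2599 -1.4352 -2.4969 5.1691]
Max displacement = 2.2817

Answer: 2.2817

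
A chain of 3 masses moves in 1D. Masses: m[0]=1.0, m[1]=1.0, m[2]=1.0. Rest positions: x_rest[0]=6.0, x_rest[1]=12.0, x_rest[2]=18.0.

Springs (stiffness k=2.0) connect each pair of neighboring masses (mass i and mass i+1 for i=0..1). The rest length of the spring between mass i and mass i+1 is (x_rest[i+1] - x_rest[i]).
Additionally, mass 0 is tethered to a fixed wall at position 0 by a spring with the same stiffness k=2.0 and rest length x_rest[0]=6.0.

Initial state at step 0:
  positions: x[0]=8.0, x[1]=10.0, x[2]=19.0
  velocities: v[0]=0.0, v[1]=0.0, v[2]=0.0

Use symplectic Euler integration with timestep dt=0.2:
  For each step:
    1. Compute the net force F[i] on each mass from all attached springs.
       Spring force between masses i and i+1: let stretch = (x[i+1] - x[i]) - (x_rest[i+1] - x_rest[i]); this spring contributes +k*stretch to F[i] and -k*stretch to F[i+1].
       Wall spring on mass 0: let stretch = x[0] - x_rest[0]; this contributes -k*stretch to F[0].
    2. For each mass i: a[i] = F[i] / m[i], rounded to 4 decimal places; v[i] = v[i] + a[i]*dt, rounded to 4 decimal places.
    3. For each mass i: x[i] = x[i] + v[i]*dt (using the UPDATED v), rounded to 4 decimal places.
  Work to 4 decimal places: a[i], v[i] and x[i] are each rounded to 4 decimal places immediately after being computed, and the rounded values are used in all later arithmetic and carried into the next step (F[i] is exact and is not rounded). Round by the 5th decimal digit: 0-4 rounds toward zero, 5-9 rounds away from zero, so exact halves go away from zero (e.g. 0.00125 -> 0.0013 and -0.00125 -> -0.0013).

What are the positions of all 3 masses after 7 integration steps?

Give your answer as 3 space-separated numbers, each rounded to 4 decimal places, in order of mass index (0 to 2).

Answer: 4.5232 13.7106 17.4533

Derivation:
Step 0: x=[8.0000 10.0000 19.0000] v=[0.0000 0.0000 0.0000]
Step 1: x=[7.5200 10.5600 18.7600] v=[-2.4000 2.8000 -1.2000]
Step 2: x=[6.6816 11.5328 18.3440] v=[-4.1920 4.8640 -2.0800]
Step 3: x=[5.6968 12.6624 17.8631] v=[-4.9242 5.6480 -2.4045]
Step 4: x=[4.8135 13.6508 17.4461] v=[-4.4167 4.9420 -2.0848]
Step 5: x=[4.2521 14.2358 17.2055] v=[-2.8072 2.9252 -1.2029]
Step 6: x=[4.1492 14.2597 17.2073] v=[-0.5146 0.1196 0.0092]
Step 7: x=[4.5232 13.7106 17.4533] v=[1.8699 -2.7456 1.2302]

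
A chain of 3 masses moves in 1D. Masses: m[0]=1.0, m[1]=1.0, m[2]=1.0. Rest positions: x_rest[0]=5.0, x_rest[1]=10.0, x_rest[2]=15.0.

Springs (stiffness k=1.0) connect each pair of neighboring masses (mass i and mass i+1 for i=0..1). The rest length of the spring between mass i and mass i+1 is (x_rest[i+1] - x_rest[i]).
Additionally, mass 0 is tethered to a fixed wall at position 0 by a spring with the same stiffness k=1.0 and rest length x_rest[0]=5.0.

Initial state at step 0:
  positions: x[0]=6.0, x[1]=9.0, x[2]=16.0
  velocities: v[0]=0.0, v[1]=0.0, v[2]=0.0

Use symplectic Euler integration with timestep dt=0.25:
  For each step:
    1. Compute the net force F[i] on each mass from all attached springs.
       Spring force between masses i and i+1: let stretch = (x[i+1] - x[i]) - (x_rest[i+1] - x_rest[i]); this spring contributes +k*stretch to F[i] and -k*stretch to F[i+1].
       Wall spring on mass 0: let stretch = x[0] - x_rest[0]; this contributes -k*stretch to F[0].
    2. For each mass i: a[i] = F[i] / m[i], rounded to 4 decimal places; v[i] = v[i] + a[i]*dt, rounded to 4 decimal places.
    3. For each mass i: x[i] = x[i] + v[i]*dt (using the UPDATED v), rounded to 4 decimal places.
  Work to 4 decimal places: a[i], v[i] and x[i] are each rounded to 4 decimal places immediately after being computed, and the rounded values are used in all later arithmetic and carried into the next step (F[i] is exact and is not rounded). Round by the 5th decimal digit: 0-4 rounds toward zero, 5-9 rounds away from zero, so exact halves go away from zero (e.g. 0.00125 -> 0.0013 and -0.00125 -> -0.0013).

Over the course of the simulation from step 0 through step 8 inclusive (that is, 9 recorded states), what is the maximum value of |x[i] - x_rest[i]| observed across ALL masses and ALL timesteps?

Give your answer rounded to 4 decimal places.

Answer: 1.4679

Derivation:
Step 0: x=[6.0000 9.0000 16.0000] v=[0.0000 0.0000 0.0000]
Step 1: x=[5.8125 9.2500 15.8750] v=[-0.7500 1.0000 -0.5000]
Step 2: x=[5.4766 9.6992 15.6484] v=[-1.3438 1.7969 -0.9063]
Step 3: x=[5.0623 10.2564 15.3625] v=[-1.6573 2.2286 -1.1436]
Step 4: x=[4.6562 10.8081 15.0700] v=[-1.6244 2.2066 -1.1701]
Step 5: x=[4.3436 11.2416 14.8236] v=[-1.2505 1.7341 -0.9856]
Step 6: x=[4.1906 11.4679 14.6658] v=[-0.6119 0.9051 -0.6311]
Step 7: x=[4.2306 11.4392 14.6207] v=[0.1598 -0.1148 -0.1806]
Step 8: x=[4.4567 11.1588 14.6892] v=[0.9043 -1.1216 0.2740]
Max displacement = 1.4679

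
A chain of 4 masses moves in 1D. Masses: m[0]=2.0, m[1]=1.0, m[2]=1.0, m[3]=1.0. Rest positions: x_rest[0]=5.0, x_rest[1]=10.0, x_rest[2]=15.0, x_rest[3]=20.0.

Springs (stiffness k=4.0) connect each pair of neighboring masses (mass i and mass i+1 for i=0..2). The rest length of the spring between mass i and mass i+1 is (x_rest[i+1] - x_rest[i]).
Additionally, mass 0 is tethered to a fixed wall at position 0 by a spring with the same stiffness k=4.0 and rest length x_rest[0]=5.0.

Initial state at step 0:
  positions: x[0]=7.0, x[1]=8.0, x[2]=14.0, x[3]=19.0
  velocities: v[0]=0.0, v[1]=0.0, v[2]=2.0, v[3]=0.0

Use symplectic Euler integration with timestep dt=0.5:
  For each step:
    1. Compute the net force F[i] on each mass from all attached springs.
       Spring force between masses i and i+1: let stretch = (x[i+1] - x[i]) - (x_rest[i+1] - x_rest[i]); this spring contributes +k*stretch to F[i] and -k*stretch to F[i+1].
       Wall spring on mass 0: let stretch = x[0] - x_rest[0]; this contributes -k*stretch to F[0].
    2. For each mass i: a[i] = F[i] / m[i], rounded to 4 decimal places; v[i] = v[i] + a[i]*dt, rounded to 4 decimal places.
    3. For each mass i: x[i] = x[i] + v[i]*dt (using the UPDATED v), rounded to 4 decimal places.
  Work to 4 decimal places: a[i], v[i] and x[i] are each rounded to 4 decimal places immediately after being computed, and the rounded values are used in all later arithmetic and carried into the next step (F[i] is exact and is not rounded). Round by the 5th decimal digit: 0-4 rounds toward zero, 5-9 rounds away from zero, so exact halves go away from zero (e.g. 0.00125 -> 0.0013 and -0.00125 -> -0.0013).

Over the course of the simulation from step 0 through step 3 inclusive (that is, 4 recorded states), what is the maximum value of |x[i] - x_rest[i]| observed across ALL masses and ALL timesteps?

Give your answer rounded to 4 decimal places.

Step 0: x=[7.0000 8.0000 14.0000 19.0000] v=[0.0000 0.0000 2.0000 0.0000]
Step 1: x=[4.0000 13.0000 14.0000 19.0000] v=[-6.0000 10.0000 0.0000 0.0000]
Step 2: x=[3.5000 10.0000 18.0000 19.0000] v=[-1.0000 -6.0000 8.0000 0.0000]
Step 3: x=[4.5000 8.5000 15.0000 23.0000] v=[2.0000 -3.0000 -6.0000 8.0000]
Max displacement = 3.0000

Answer: 3.0000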